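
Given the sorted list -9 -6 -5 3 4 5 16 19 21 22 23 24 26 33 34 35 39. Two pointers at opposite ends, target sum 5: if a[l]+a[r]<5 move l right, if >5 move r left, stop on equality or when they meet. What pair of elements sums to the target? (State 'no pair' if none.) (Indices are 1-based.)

no pair

l=1 r=17: -9+39=30 >5, r--
l=1 r=16: -9+35=26 >5, r--
l=1 r=15: -9+34=25 >5, r--
l=1 r=14: -9+33=24 >5, r--
l=1 r=13: -9+26=17 >5, r--
l=1 r=12: -9+24=15 >5, r--
l=1 r=11: -9+23=14 >5, r--
l=1 r=10: -9+22=13 >5, r--
l=1 r=9: -9+21=12 >5, r--
l=1 r=8: -9+19=10 >5, r--
l=1 r=7: -9+16=7 >5, r--
l=1 r=6: -9+5=-4 <5, l++
l=2 r=6: -6+5=-1 <5, l++
l=3 r=6: -5+5=0 <5, l++
l=4 r=6: 3+5=8 >5, r--
l=4 r=5: 3+4=7 >5, r--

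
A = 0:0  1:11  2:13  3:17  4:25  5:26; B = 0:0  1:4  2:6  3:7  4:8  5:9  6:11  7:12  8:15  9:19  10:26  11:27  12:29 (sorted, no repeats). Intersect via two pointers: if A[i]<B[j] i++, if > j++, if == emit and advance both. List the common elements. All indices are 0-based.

i=0 j=0: 0==0 emit, i++,j++
i=1 j=1: 11>4, j++
i=1 j=2: 11>6, j++
i=1 j=3: 11>7, j++
i=1 j=4: 11>8, j++
i=1 j=5: 11>9, j++
i=1 j=6: 11==11 emit, i++,j++
i=2 j=7: 13>12, j++
i=2 j=8: 13<15, i++
i=3 j=8: 17>15, j++
i=3 j=9: 17<19, i++
i=4 j=9: 25>19, j++
i=4 j=10: 25<26, i++
i=5 j=10: 26==26 emit, i++,j++

intersection = [0, 11, 26]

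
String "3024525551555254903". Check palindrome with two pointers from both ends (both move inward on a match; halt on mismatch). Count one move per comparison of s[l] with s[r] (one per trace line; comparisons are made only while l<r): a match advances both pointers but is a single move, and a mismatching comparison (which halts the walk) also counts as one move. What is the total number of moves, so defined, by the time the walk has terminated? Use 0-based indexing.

l=0 r=18: '3'=='3', l++,r--
l=1 r=17: '0'=='0', l++,r--
l=2 r=16: '2'!='9', stop

3 moves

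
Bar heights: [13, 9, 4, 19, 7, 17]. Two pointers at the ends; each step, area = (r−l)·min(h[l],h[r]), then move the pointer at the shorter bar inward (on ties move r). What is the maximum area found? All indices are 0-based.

max area = 65

[0,5] min(13,17)*5=65 best=65 * → l++
[1,5] min(9,17)*4=36 best=65 → l++
[2,5] min(4,17)*3=12 best=65 → l++
[3,5] min(19,17)*2=34 best=65 → r--
[3,4] min(19,7)*1=7 best=65 → r--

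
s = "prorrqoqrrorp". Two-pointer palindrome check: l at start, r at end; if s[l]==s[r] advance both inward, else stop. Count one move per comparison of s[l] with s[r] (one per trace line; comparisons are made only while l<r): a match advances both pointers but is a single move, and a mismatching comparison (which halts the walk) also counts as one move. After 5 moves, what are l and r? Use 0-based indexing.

[0,12] 'p'=='p' → l++,r--
[1,11] 'r'=='r' → l++,r--
[2,10] 'o'=='o' → l++,r--
[3,9] 'r'=='r' → l++,r--
[4,8] 'r'=='r' → l++,r--

l=5, r=7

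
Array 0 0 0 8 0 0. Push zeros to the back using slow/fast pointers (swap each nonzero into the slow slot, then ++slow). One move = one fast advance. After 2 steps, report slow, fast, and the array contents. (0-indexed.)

slow=0, fast=2, a=[0, 0, 0, 8, 0, 0]

slow=0 fast=0: a[fast]=0, fast++
slow=0 fast=1: a[fast]=0, fast++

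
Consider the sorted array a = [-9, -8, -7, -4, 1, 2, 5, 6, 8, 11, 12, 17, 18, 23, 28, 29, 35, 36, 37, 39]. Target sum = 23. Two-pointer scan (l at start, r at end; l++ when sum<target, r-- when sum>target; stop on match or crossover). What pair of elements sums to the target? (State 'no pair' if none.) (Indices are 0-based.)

l=0 r=19: -9+39=30 >23, r--
l=0 r=18: -9+37=28 >23, r--
l=0 r=17: -9+36=27 >23, r--
l=0 r=16: -9+35=26 >23, r--
l=0 r=15: -9+29=20 <23, l++
l=1 r=15: -8+29=21 <23, l++
l=2 r=15: -7+29=22 <23, l++
l=3 r=15: -4+29=25 >23, r--
l=3 r=14: -4+28=24 >23, r--
l=3 r=13: -4+23=19 <23, l++
l=4 r=13: 1+23=24 >23, r--
l=4 r=12: 1+18=19 <23, l++
l=5 r=12: 2+18=20 <23, l++
l=6 r=12: 5+18=23, found

(5, 18)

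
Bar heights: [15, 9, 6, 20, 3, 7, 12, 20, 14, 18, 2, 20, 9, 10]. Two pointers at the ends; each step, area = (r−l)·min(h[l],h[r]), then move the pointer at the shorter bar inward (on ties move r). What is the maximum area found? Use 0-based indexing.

l=0 r=13: min(15,10)*13=130 best=130 *, r--
l=0 r=12: min(15,9)*12=108 best=130, r--
l=0 r=11: min(15,20)*11=165 best=165 *, l++
l=1 r=11: min(9,20)*10=90 best=165, l++
l=2 r=11: min(6,20)*9=54 best=165, l++
l=3 r=11: min(20,20)*8=160 best=165, r--
l=3 r=10: min(20,2)*7=14 best=165, r--
l=3 r=9: min(20,18)*6=108 best=165, r--
l=3 r=8: min(20,14)*5=70 best=165, r--
l=3 r=7: min(20,20)*4=80 best=165, r--
l=3 r=6: min(20,12)*3=36 best=165, r--
l=3 r=5: min(20,7)*2=14 best=165, r--
l=3 r=4: min(20,3)*1=3 best=165, r--

max area = 165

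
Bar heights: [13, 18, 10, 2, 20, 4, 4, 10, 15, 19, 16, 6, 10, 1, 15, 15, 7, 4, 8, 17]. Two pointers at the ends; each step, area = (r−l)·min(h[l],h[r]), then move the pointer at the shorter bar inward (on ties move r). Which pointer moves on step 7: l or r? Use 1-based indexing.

[1,20] min(13,17)*19=247 best=247 * → l++
[2,20] min(18,17)*18=306 best=306 * → r--
[2,19] min(18,8)*17=136 best=306 → r--
[2,18] min(18,4)*16=64 best=306 → r--
[2,17] min(18,7)*15=105 best=306 → r--
[2,16] min(18,15)*14=210 best=306 → r--
[2,15] min(18,15)*13=195 best=306 → r--

r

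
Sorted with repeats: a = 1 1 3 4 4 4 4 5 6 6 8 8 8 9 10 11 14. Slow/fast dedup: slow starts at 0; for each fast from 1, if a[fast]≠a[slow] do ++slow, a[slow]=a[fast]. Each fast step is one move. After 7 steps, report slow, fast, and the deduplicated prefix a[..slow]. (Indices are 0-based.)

slow=3, fast=8, prefix=[1, 3, 4, 5]

slow=0 fast=1: a[fast]=1=a[slow] dup, fast++
slow=0 fast=2: a[fast]=3≠a[slow]=1 write a[1]=3, slow++,fast++
slow=1 fast=3: a[fast]=4≠a[slow]=3 write a[2]=4, slow++,fast++
slow=2 fast=4: a[fast]=4=a[slow] dup, fast++
slow=2 fast=5: a[fast]=4=a[slow] dup, fast++
slow=2 fast=6: a[fast]=4=a[slow] dup, fast++
slow=2 fast=7: a[fast]=5≠a[slow]=4 write a[3]=5, slow++,fast++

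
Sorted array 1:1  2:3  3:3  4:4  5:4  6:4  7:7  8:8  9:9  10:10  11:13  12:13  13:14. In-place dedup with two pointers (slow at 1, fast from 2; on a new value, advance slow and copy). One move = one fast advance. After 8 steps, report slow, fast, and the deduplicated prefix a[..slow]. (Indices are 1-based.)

slow=1 fast=2: a[fast]=3≠a[slow]=1 write a[2]=3, slow++,fast++
slow=2 fast=3: a[fast]=3=a[slow] dup, fast++
slow=2 fast=4: a[fast]=4≠a[slow]=3 write a[3]=4, slow++,fast++
slow=3 fast=5: a[fast]=4=a[slow] dup, fast++
slow=3 fast=6: a[fast]=4=a[slow] dup, fast++
slow=3 fast=7: a[fast]=7≠a[slow]=4 write a[4]=7, slow++,fast++
slow=4 fast=8: a[fast]=8≠a[slow]=7 write a[5]=8, slow++,fast++
slow=5 fast=9: a[fast]=9≠a[slow]=8 write a[6]=9, slow++,fast++

slow=6, fast=10, prefix=[1, 3, 4, 7, 8, 9]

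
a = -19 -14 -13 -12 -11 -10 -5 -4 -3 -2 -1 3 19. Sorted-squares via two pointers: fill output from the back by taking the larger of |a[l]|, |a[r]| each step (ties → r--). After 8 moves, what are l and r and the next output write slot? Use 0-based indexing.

l=0 r=12: |-19|<=|19| out[12]=361, r--
l=0 r=11: |-19|>|3| out[11]=361, l++
l=1 r=11: |-14|>|3| out[10]=196, l++
l=2 r=11: |-13|>|3| out[9]=169, l++
l=3 r=11: |-12|>|3| out[8]=144, l++
l=4 r=11: |-11|>|3| out[7]=121, l++
l=5 r=11: |-10|>|3| out[6]=100, l++
l=6 r=11: |-5|>|3| out[5]=25, l++

l=7, r=11, next write slot=4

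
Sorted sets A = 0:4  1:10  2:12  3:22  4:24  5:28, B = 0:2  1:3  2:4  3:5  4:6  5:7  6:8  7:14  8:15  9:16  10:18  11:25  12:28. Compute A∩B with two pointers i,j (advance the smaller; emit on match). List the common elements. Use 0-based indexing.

intersection = [4, 28]

i=0 j=0: 4>2, j++
i=0 j=1: 4>3, j++
i=0 j=2: 4==4 emit, i++,j++
i=1 j=3: 10>5, j++
i=1 j=4: 10>6, j++
i=1 j=5: 10>7, j++
i=1 j=6: 10>8, j++
i=1 j=7: 10<14, i++
i=2 j=7: 12<14, i++
i=3 j=7: 22>14, j++
i=3 j=8: 22>15, j++
i=3 j=9: 22>16, j++
i=3 j=10: 22>18, j++
i=3 j=11: 22<25, i++
i=4 j=11: 24<25, i++
i=5 j=11: 28>25, j++
i=5 j=12: 28==28 emit, i++,j++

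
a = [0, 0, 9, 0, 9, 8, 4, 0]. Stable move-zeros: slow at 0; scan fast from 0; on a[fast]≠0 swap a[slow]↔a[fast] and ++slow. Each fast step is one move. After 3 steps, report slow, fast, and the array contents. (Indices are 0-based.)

slow=0 fast=0: a[fast]=0, fast++
slow=0 fast=1: a[fast]=0, fast++
slow=0 fast=2: a[fast]=9≠0 swap→a[0]=9, slow++,fast++

slow=1, fast=3, a=[9, 0, 0, 0, 9, 8, 4, 0]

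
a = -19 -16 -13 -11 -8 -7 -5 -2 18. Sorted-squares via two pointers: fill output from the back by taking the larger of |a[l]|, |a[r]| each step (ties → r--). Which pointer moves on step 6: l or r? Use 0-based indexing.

l

[0,8] |-19|>|18| out[8]=361 → l++
[1,8] |-16|<=|18| out[7]=324 → r--
[1,7] |-16|>|-2| out[6]=256 → l++
[2,7] |-13|>|-2| out[5]=169 → l++
[3,7] |-11|>|-2| out[4]=121 → l++
[4,7] |-8|>|-2| out[3]=64 → l++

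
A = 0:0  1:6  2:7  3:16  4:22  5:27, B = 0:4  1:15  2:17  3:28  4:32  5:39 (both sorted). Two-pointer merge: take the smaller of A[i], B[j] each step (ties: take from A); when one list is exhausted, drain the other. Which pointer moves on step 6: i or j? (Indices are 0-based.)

i

[i=0,j=0] A[i]=0<=B[j]=4 take 0 → i++
[i=1,j=0] A[i]=6>B[j]=4 take 4 → j++
[i=1,j=1] A[i]=6<=B[j]=15 take 6 → i++
[i=2,j=1] A[i]=7<=B[j]=15 take 7 → i++
[i=3,j=1] A[i]=16>B[j]=15 take 15 → j++
[i=3,j=2] A[i]=16<=B[j]=17 take 16 → i++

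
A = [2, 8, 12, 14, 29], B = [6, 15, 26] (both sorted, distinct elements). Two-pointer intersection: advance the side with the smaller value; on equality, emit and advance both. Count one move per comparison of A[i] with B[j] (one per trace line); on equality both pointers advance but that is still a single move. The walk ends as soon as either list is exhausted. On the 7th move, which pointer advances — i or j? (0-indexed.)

[i=0,j=0] 2<6 → i++
[i=1,j=0] 8>6 → j++
[i=1,j=1] 8<15 → i++
[i=2,j=1] 12<15 → i++
[i=3,j=1] 14<15 → i++
[i=4,j=1] 29>15 → j++
[i=4,j=2] 29>26 → j++

j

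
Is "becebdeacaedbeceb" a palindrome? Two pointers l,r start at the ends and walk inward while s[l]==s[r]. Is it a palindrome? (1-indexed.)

l=1 r=17: 'b'=='b', l++,r--
l=2 r=16: 'e'=='e', l++,r--
l=3 r=15: 'c'=='c', l++,r--
l=4 r=14: 'e'=='e', l++,r--
l=5 r=13: 'b'=='b', l++,r--
l=6 r=12: 'd'=='d', l++,r--
l=7 r=11: 'e'=='e', l++,r--
l=8 r=10: 'a'=='a', l++,r--

palindrome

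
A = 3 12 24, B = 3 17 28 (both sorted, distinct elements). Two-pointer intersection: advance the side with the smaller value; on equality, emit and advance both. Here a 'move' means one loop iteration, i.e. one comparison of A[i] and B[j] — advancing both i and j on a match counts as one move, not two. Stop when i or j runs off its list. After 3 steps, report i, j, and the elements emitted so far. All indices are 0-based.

i=2, j=2, emitted=[3]

i=0 j=0: 3==3 emit, i++,j++
i=1 j=1: 12<17, i++
i=2 j=1: 24>17, j++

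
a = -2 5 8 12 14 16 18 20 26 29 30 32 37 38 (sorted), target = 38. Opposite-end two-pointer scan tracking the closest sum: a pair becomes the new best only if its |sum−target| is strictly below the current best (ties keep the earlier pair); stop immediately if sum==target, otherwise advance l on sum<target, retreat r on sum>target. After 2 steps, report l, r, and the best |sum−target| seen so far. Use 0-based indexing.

l=1, r=12, best |Δ|=2

[0,13] -2+38=36 d=2 * → l++
[1,13] 5+38=43 d=5 → r--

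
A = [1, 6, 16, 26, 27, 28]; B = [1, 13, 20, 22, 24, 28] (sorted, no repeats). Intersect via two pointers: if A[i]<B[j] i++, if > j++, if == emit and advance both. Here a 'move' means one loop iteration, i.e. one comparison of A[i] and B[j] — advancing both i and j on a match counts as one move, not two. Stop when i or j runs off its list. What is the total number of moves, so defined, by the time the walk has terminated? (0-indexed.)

10 moves

[i=0,j=0] 1==1 emit → i++,j++
[i=1,j=1] 6<13 → i++
[i=2,j=1] 16>13 → j++
[i=2,j=2] 16<20 → i++
[i=3,j=2] 26>20 → j++
[i=3,j=3] 26>22 → j++
[i=3,j=4] 26>24 → j++
[i=3,j=5] 26<28 → i++
[i=4,j=5] 27<28 → i++
[i=5,j=5] 28==28 emit → i++,j++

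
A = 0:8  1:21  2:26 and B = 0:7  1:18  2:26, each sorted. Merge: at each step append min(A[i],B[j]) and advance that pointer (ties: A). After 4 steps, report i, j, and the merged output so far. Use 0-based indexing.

[i=0,j=0] A[i]=8>B[j]=7 take 7 → j++
[i=0,j=1] A[i]=8<=B[j]=18 take 8 → i++
[i=1,j=1] A[i]=21>B[j]=18 take 18 → j++
[i=1,j=2] A[i]=21<=B[j]=26 take 21 → i++

i=2, j=2, merged so far=[7, 8, 18, 21]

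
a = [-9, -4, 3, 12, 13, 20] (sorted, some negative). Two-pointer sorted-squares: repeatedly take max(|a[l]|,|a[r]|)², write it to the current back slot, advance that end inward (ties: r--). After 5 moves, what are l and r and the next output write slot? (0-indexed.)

l=0 r=5: |-9|<=|20| out[5]=400, r--
l=0 r=4: |-9|<=|13| out[4]=169, r--
l=0 r=3: |-9|<=|12| out[3]=144, r--
l=0 r=2: |-9|>|3| out[2]=81, l++
l=1 r=2: |-4|>|3| out[1]=16, l++

l=2, r=2, next write slot=0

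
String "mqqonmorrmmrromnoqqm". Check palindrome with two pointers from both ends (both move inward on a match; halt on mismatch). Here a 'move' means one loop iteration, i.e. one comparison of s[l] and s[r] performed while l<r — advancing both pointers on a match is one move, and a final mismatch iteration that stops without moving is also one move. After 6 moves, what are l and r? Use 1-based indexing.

l=1 r=20: 'm'=='m', l++,r--
l=2 r=19: 'q'=='q', l++,r--
l=3 r=18: 'q'=='q', l++,r--
l=4 r=17: 'o'=='o', l++,r--
l=5 r=16: 'n'=='n', l++,r--
l=6 r=15: 'm'=='m', l++,r--

l=7, r=14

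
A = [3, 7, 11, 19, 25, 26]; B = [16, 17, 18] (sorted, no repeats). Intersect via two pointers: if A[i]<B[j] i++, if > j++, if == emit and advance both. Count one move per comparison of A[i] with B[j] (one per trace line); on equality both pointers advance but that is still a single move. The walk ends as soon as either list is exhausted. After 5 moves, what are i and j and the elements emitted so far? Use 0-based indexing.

i=3, j=2, emitted=[]

i=0 j=0: 3<16, i++
i=1 j=0: 7<16, i++
i=2 j=0: 11<16, i++
i=3 j=0: 19>16, j++
i=3 j=1: 19>17, j++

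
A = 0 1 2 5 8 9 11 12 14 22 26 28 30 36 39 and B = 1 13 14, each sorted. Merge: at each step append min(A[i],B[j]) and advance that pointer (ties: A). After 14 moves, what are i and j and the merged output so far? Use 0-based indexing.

[i=0,j=0] A[i]=0<=B[j]=1 take 0 → i++
[i=1,j=0] A[i]=1<=B[j]=1 take 1 → i++
[i=2,j=0] A[i]=2>B[j]=1 take 1 → j++
[i=2,j=1] A[i]=2<=B[j]=13 take 2 → i++
[i=3,j=1] A[i]=5<=B[j]=13 take 5 → i++
[i=4,j=1] A[i]=8<=B[j]=13 take 8 → i++
[i=5,j=1] A[i]=9<=B[j]=13 take 9 → i++
[i=6,j=1] A[i]=11<=B[j]=13 take 11 → i++
[i=7,j=1] A[i]=12<=B[j]=13 take 12 → i++
[i=8,j=1] A[i]=14>B[j]=13 take 13 → j++
[i=8,j=2] A[i]=14<=B[j]=14 take 14 → i++
[i=9,j=2] A[i]=22>B[j]=14 take 14 → j++
[i=9,j=3] B done, take A[i]=22 → i++
[i=10,j=3] B done, take A[i]=26 → i++

i=11, j=3, merged so far=[0, 1, 1, 2, 5, 8, 9, 11, 12, 13, 14, 14, 22, 26]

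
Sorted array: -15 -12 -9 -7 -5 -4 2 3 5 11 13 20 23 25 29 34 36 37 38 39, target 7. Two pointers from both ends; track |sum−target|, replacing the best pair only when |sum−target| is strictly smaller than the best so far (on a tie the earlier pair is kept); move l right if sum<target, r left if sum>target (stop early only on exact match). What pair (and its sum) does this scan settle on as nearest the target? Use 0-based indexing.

pair (-4, 11) with sum 7 (|Δ|=0)

l=0 r=19: -15+39=24 d=17 *, r--
l=0 r=18: -15+38=23 d=16 *, r--
l=0 r=17: -15+37=22 d=15 *, r--
l=0 r=16: -15+36=21 d=14 *, r--
l=0 r=15: -15+34=19 d=12 *, r--
l=0 r=14: -15+29=14 d=7 *, r--
l=0 r=13: -15+25=10 d=3 *, r--
l=0 r=12: -15+23=8 d=1 *, r--
l=0 r=11: -15+20=5 d=2, l++
l=1 r=11: -12+20=8 d=1, r--
l=1 r=10: -12+13=1 d=6, l++
l=2 r=10: -9+13=4 d=3, l++
l=3 r=10: -7+13=6 d=1, l++
l=4 r=10: -5+13=8 d=1, r--
l=4 r=9: -5+11=6 d=1, l++
l=5 r=9: -4+11=7 d=0 *, stop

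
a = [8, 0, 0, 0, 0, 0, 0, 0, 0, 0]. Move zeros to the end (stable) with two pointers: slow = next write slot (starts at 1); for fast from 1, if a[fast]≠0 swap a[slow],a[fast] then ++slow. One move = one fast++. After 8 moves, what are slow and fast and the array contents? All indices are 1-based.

slow=2, fast=9, a=[8, 0, 0, 0, 0, 0, 0, 0, 0, 0]

slow=1 fast=1: a[fast]=8≠0 swap→a[1]=8, slow++,fast++
slow=2 fast=2: a[fast]=0, fast++
slow=2 fast=3: a[fast]=0, fast++
slow=2 fast=4: a[fast]=0, fast++
slow=2 fast=5: a[fast]=0, fast++
slow=2 fast=6: a[fast]=0, fast++
slow=2 fast=7: a[fast]=0, fast++
slow=2 fast=8: a[fast]=0, fast++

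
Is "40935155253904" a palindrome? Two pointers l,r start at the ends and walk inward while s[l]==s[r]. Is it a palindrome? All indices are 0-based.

l=0 r=13: '4'=='4', l++,r--
l=1 r=12: '0'=='0', l++,r--
l=2 r=11: '9'=='9', l++,r--
l=3 r=10: '3'=='3', l++,r--
l=4 r=9: '5'=='5', l++,r--
l=5 r=8: '1'!='2', stop

not a palindrome (mismatch at 5,8)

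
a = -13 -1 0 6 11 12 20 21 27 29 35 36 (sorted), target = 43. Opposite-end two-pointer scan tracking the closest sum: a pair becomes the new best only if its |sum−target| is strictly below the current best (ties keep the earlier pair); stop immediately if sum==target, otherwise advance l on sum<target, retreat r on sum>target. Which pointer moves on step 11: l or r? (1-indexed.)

l

[1,12] -13+36=23 d=20 * → l++
[2,12] -1+36=35 d=8 * → l++
[3,12] 0+36=36 d=7 * → l++
[4,12] 6+36=42 d=1 * → l++
[5,12] 11+36=47 d=4 → r--
[5,11] 11+35=46 d=3 → r--
[5,10] 11+29=40 d=3 → l++
[6,10] 12+29=41 d=2 → l++
[7,10] 20+29=49 d=6 → r--
[7,9] 20+27=47 d=4 → r--
[7,8] 20+21=41 d=2 → l++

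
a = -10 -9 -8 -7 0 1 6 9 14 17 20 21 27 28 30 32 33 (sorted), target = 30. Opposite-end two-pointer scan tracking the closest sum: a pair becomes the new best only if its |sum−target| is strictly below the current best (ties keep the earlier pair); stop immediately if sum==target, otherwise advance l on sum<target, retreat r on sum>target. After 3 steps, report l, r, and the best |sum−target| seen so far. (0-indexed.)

l=3, r=16, best |Δ|=5

[0,16] -10+33=23 d=7 * → l++
[1,16] -9+33=24 d=6 * → l++
[2,16] -8+33=25 d=5 * → l++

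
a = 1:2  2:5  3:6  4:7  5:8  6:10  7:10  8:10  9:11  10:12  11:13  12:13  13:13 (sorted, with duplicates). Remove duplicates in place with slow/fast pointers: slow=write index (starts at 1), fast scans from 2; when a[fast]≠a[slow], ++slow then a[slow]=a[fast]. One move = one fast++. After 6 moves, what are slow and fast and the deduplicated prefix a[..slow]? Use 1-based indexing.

slow=1 fast=2: a[fast]=5≠a[slow]=2 write a[2]=5, slow++,fast++
slow=2 fast=3: a[fast]=6≠a[slow]=5 write a[3]=6, slow++,fast++
slow=3 fast=4: a[fast]=7≠a[slow]=6 write a[4]=7, slow++,fast++
slow=4 fast=5: a[fast]=8≠a[slow]=7 write a[5]=8, slow++,fast++
slow=5 fast=6: a[fast]=10≠a[slow]=8 write a[6]=10, slow++,fast++
slow=6 fast=7: a[fast]=10=a[slow] dup, fast++

slow=6, fast=8, prefix=[2, 5, 6, 7, 8, 10]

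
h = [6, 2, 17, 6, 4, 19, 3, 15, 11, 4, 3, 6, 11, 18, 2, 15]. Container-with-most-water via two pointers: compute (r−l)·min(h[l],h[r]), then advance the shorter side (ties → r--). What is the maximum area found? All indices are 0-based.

[0,15] min(6,15)*15=90 best=90 * → l++
[1,15] min(2,15)*14=28 best=90 → l++
[2,15] min(17,15)*13=195 best=195 * → r--
[2,14] min(17,2)*12=24 best=195 → r--
[2,13] min(17,18)*11=187 best=195 → l++
[3,13] min(6,18)*10=60 best=195 → l++
[4,13] min(4,18)*9=36 best=195 → l++
[5,13] min(19,18)*8=144 best=195 → r--
[5,12] min(19,11)*7=77 best=195 → r--
[5,11] min(19,6)*6=36 best=195 → r--
[5,10] min(19,3)*5=15 best=195 → r--
[5,9] min(19,4)*4=16 best=195 → r--
[5,8] min(19,11)*3=33 best=195 → r--
[5,7] min(19,15)*2=30 best=195 → r--
[5,6] min(19,3)*1=3 best=195 → r--

max area = 195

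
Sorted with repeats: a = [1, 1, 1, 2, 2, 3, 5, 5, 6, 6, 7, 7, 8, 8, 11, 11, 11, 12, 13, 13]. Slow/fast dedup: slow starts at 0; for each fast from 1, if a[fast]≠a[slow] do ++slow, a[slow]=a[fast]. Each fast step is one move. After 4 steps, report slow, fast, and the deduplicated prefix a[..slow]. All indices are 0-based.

slow=0 fast=1: a[fast]=1=a[slow] dup, fast++
slow=0 fast=2: a[fast]=1=a[slow] dup, fast++
slow=0 fast=3: a[fast]=2≠a[slow]=1 write a[1]=2, slow++,fast++
slow=1 fast=4: a[fast]=2=a[slow] dup, fast++

slow=1, fast=5, prefix=[1, 2]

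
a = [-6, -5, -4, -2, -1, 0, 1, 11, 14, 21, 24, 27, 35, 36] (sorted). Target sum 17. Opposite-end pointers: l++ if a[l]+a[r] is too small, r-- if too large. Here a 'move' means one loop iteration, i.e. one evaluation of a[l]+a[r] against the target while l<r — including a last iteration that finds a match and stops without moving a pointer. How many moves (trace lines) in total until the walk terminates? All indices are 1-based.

7 moves

l=1 r=14: -6+36=30 >17, r--
l=1 r=13: -6+35=29 >17, r--
l=1 r=12: -6+27=21 >17, r--
l=1 r=11: -6+24=18 >17, r--
l=1 r=10: -6+21=15 <17, l++
l=2 r=10: -5+21=16 <17, l++
l=3 r=10: -4+21=17, found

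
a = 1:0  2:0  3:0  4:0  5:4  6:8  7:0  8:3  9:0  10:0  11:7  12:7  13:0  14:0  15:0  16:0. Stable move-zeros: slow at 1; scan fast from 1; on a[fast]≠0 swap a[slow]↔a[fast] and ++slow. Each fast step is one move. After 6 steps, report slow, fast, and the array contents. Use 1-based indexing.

slow=3, fast=7, a=[4, 8, 0, 0, 0, 0, 0, 3, 0, 0, 7, 7, 0, 0, 0, 0]

(s=1,f=1) a[fast]=0 → fast++
(s=1,f=2) a[fast]=0 → fast++
(s=1,f=3) a[fast]=0 → fast++
(s=1,f=4) a[fast]=0 → fast++
(s=1,f=5) a[fast]=4≠0 swap→a[1]=4 → slow++,fast++
(s=2,f=6) a[fast]=8≠0 swap→a[2]=8 → slow++,fast++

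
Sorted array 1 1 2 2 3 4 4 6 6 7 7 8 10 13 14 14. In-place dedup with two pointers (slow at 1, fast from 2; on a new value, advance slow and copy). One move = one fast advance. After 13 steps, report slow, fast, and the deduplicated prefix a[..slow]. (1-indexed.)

slow=1 fast=2: a[fast]=1=a[slow] dup, fast++
slow=1 fast=3: a[fast]=2≠a[slow]=1 write a[2]=2, slow++,fast++
slow=2 fast=4: a[fast]=2=a[slow] dup, fast++
slow=2 fast=5: a[fast]=3≠a[slow]=2 write a[3]=3, slow++,fast++
slow=3 fast=6: a[fast]=4≠a[slow]=3 write a[4]=4, slow++,fast++
slow=4 fast=7: a[fast]=4=a[slow] dup, fast++
slow=4 fast=8: a[fast]=6≠a[slow]=4 write a[5]=6, slow++,fast++
slow=5 fast=9: a[fast]=6=a[slow] dup, fast++
slow=5 fast=10: a[fast]=7≠a[slow]=6 write a[6]=7, slow++,fast++
slow=6 fast=11: a[fast]=7=a[slow] dup, fast++
slow=6 fast=12: a[fast]=8≠a[slow]=7 write a[7]=8, slow++,fast++
slow=7 fast=13: a[fast]=10≠a[slow]=8 write a[8]=10, slow++,fast++
slow=8 fast=14: a[fast]=13≠a[slow]=10 write a[9]=13, slow++,fast++

slow=9, fast=15, prefix=[1, 2, 3, 4, 6, 7, 8, 10, 13]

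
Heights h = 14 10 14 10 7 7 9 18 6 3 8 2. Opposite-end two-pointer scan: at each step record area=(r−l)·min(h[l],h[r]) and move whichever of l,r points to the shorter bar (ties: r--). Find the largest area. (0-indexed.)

max area = 98

l=0 r=11: min(14,2)*11=22 best=22 *, r--
l=0 r=10: min(14,8)*10=80 best=80 *, r--
l=0 r=9: min(14,3)*9=27 best=80, r--
l=0 r=8: min(14,6)*8=48 best=80, r--
l=0 r=7: min(14,18)*7=98 best=98 *, l++
l=1 r=7: min(10,18)*6=60 best=98, l++
l=2 r=7: min(14,18)*5=70 best=98, l++
l=3 r=7: min(10,18)*4=40 best=98, l++
l=4 r=7: min(7,18)*3=21 best=98, l++
l=5 r=7: min(7,18)*2=14 best=98, l++
l=6 r=7: min(9,18)*1=9 best=98, l++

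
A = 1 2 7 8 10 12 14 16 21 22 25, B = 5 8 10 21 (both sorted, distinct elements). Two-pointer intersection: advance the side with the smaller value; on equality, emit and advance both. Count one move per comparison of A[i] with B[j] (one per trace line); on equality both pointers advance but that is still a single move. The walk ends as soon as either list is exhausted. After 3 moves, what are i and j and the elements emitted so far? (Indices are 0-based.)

i=2, j=1, emitted=[]

[i=0,j=0] 1<5 → i++
[i=1,j=0] 2<5 → i++
[i=2,j=0] 7>5 → j++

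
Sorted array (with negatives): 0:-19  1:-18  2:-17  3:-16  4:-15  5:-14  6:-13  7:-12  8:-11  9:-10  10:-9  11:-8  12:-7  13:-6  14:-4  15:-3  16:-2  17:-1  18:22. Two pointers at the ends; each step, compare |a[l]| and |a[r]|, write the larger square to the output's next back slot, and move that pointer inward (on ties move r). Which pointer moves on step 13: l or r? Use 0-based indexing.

l

[0,18] |-19|<=|22| out[18]=484 → r--
[0,17] |-19|>|-1| out[17]=361 → l++
[1,17] |-18|>|-1| out[16]=324 → l++
[2,17] |-17|>|-1| out[15]=289 → l++
[3,17] |-16|>|-1| out[14]=256 → l++
[4,17] |-15|>|-1| out[13]=225 → l++
[5,17] |-14|>|-1| out[12]=196 → l++
[6,17] |-13|>|-1| out[11]=169 → l++
[7,17] |-12|>|-1| out[10]=144 → l++
[8,17] |-11|>|-1| out[9]=121 → l++
[9,17] |-10|>|-1| out[8]=100 → l++
[10,17] |-9|>|-1| out[7]=81 → l++
[11,17] |-8|>|-1| out[6]=64 → l++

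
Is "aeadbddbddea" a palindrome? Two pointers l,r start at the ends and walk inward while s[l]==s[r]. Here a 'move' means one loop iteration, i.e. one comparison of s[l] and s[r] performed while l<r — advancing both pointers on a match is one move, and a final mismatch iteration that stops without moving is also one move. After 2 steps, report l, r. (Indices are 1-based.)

l=3, r=10

[1,12] 'a'=='a' → l++,r--
[2,11] 'e'=='e' → l++,r--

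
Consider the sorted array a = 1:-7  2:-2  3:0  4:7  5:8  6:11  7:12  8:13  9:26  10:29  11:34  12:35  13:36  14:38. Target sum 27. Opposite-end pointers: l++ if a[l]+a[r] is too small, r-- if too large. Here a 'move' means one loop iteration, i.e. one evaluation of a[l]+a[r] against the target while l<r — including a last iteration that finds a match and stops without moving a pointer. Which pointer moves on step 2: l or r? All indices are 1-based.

[1,14] -7+38=31 >27 → r--
[1,13] -7+36=29 >27 → r--

r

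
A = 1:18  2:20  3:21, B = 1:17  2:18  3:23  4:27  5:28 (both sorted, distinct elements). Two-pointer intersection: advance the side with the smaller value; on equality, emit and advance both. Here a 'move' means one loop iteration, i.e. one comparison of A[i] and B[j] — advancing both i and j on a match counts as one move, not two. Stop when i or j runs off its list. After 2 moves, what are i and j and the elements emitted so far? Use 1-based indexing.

i=2, j=3, emitted=[18]

[i=1,j=1] 18>17 → j++
[i=1,j=2] 18==18 emit → i++,j++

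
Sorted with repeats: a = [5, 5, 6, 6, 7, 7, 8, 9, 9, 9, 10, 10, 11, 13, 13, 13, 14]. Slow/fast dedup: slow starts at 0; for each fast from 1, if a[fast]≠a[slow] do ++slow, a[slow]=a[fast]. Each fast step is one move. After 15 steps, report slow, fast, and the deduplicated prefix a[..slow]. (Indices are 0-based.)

slow=7, fast=16, prefix=[5, 6, 7, 8, 9, 10, 11, 13]

slow=0 fast=1: a[fast]=5=a[slow] dup, fast++
slow=0 fast=2: a[fast]=6≠a[slow]=5 write a[1]=6, slow++,fast++
slow=1 fast=3: a[fast]=6=a[slow] dup, fast++
slow=1 fast=4: a[fast]=7≠a[slow]=6 write a[2]=7, slow++,fast++
slow=2 fast=5: a[fast]=7=a[slow] dup, fast++
slow=2 fast=6: a[fast]=8≠a[slow]=7 write a[3]=8, slow++,fast++
slow=3 fast=7: a[fast]=9≠a[slow]=8 write a[4]=9, slow++,fast++
slow=4 fast=8: a[fast]=9=a[slow] dup, fast++
slow=4 fast=9: a[fast]=9=a[slow] dup, fast++
slow=4 fast=10: a[fast]=10≠a[slow]=9 write a[5]=10, slow++,fast++
slow=5 fast=11: a[fast]=10=a[slow] dup, fast++
slow=5 fast=12: a[fast]=11≠a[slow]=10 write a[6]=11, slow++,fast++
slow=6 fast=13: a[fast]=13≠a[slow]=11 write a[7]=13, slow++,fast++
slow=7 fast=14: a[fast]=13=a[slow] dup, fast++
slow=7 fast=15: a[fast]=13=a[slow] dup, fast++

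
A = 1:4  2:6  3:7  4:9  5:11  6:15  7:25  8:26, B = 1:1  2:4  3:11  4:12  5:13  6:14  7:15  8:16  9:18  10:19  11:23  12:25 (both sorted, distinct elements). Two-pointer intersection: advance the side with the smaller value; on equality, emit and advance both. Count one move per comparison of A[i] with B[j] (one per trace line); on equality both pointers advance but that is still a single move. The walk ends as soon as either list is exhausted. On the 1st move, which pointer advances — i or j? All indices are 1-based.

j

i=1 j=1: 4>1, j++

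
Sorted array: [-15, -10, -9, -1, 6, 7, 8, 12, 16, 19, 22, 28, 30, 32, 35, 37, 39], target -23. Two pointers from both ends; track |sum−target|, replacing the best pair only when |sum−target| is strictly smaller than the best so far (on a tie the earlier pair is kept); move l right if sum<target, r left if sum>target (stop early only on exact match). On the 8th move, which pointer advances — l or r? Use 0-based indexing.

[0,16] -15+39=24 d=47 * → r--
[0,15] -15+37=22 d=45 * → r--
[0,14] -15+35=20 d=43 * → r--
[0,13] -15+32=17 d=40 * → r--
[0,12] -15+30=15 d=38 * → r--
[0,11] -15+28=13 d=36 * → r--
[0,10] -15+22=7 d=30 * → r--
[0,9] -15+19=4 d=27 * → r--

r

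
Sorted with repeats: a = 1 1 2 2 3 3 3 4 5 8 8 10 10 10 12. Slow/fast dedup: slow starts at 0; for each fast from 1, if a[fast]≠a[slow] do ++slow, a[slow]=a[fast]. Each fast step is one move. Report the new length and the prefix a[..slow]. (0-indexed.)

length 8; prefix = [1, 2, 3, 4, 5, 8, 10, 12]

slow=0 fast=1: a[fast]=1=a[slow] dup, fast++
slow=0 fast=2: a[fast]=2≠a[slow]=1 write a[1]=2, slow++,fast++
slow=1 fast=3: a[fast]=2=a[slow] dup, fast++
slow=1 fast=4: a[fast]=3≠a[slow]=2 write a[2]=3, slow++,fast++
slow=2 fast=5: a[fast]=3=a[slow] dup, fast++
slow=2 fast=6: a[fast]=3=a[slow] dup, fast++
slow=2 fast=7: a[fast]=4≠a[slow]=3 write a[3]=4, slow++,fast++
slow=3 fast=8: a[fast]=5≠a[slow]=4 write a[4]=5, slow++,fast++
slow=4 fast=9: a[fast]=8≠a[slow]=5 write a[5]=8, slow++,fast++
slow=5 fast=10: a[fast]=8=a[slow] dup, fast++
slow=5 fast=11: a[fast]=10≠a[slow]=8 write a[6]=10, slow++,fast++
slow=6 fast=12: a[fast]=10=a[slow] dup, fast++
slow=6 fast=13: a[fast]=10=a[slow] dup, fast++
slow=6 fast=14: a[fast]=12≠a[slow]=10 write a[7]=12, slow++,fast++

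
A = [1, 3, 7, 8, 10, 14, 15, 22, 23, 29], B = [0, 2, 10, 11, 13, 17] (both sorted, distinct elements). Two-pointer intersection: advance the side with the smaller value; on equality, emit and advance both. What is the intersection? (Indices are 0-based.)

i=0 j=0: 1>0, j++
i=0 j=1: 1<2, i++
i=1 j=1: 3>2, j++
i=1 j=2: 3<10, i++
i=2 j=2: 7<10, i++
i=3 j=2: 8<10, i++
i=4 j=2: 10==10 emit, i++,j++
i=5 j=3: 14>11, j++
i=5 j=4: 14>13, j++
i=5 j=5: 14<17, i++
i=6 j=5: 15<17, i++
i=7 j=5: 22>17, j++

intersection = [10]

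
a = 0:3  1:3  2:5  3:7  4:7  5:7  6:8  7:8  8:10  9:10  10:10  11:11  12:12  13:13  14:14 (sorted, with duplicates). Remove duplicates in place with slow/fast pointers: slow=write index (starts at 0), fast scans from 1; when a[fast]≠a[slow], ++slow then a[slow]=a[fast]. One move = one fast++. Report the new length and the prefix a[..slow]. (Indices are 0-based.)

slow=0 fast=1: a[fast]=3=a[slow] dup, fast++
slow=0 fast=2: a[fast]=5≠a[slow]=3 write a[1]=5, slow++,fast++
slow=1 fast=3: a[fast]=7≠a[slow]=5 write a[2]=7, slow++,fast++
slow=2 fast=4: a[fast]=7=a[slow] dup, fast++
slow=2 fast=5: a[fast]=7=a[slow] dup, fast++
slow=2 fast=6: a[fast]=8≠a[slow]=7 write a[3]=8, slow++,fast++
slow=3 fast=7: a[fast]=8=a[slow] dup, fast++
slow=3 fast=8: a[fast]=10≠a[slow]=8 write a[4]=10, slow++,fast++
slow=4 fast=9: a[fast]=10=a[slow] dup, fast++
slow=4 fast=10: a[fast]=10=a[slow] dup, fast++
slow=4 fast=11: a[fast]=11≠a[slow]=10 write a[5]=11, slow++,fast++
slow=5 fast=12: a[fast]=12≠a[slow]=11 write a[6]=12, slow++,fast++
slow=6 fast=13: a[fast]=13≠a[slow]=12 write a[7]=13, slow++,fast++
slow=7 fast=14: a[fast]=14≠a[slow]=13 write a[8]=14, slow++,fast++

length 9; prefix = [3, 5, 7, 8, 10, 11, 12, 13, 14]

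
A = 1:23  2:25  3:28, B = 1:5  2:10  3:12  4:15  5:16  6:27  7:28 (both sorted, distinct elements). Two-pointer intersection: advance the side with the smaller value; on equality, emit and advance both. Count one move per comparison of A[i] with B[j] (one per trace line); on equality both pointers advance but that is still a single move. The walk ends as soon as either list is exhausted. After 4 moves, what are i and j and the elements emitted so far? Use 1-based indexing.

[i=1,j=1] 23>5 → j++
[i=1,j=2] 23>10 → j++
[i=1,j=3] 23>12 → j++
[i=1,j=4] 23>15 → j++

i=1, j=5, emitted=[]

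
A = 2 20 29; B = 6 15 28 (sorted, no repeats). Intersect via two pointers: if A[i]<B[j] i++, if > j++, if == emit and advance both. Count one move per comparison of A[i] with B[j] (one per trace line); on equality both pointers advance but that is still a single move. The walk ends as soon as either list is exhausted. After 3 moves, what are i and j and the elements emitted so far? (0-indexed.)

i=0 j=0: 2<6, i++
i=1 j=0: 20>6, j++
i=1 j=1: 20>15, j++

i=1, j=2, emitted=[]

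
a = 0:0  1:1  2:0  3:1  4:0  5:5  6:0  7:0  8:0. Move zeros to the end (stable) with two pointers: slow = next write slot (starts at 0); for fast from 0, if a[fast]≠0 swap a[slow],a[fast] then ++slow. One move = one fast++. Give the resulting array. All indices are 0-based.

(s=0,f=0) a[fast]=0 → fast++
(s=0,f=1) a[fast]=1≠0 swap→a[0]=1 → slow++,fast++
(s=1,f=2) a[fast]=0 → fast++
(s=1,f=3) a[fast]=1≠0 swap→a[1]=1 → slow++,fast++
(s=2,f=4) a[fast]=0 → fast++
(s=2,f=5) a[fast]=5≠0 swap→a[2]=5 → slow++,fast++
(s=3,f=6) a[fast]=0 → fast++
(s=3,f=7) a[fast]=0 → fast++
(s=3,f=8) a[fast]=0 → fast++

[1, 1, 5, 0, 0, 0, 0, 0, 0]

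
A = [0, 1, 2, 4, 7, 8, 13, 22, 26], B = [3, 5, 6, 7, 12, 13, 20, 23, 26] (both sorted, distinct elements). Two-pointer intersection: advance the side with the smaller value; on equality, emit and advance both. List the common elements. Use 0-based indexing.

intersection = [7, 13, 26]

[i=0,j=0] 0<3 → i++
[i=1,j=0] 1<3 → i++
[i=2,j=0] 2<3 → i++
[i=3,j=0] 4>3 → j++
[i=3,j=1] 4<5 → i++
[i=4,j=1] 7>5 → j++
[i=4,j=2] 7>6 → j++
[i=4,j=3] 7==7 emit → i++,j++
[i=5,j=4] 8<12 → i++
[i=6,j=4] 13>12 → j++
[i=6,j=5] 13==13 emit → i++,j++
[i=7,j=6] 22>20 → j++
[i=7,j=7] 22<23 → i++
[i=8,j=7] 26>23 → j++
[i=8,j=8] 26==26 emit → i++,j++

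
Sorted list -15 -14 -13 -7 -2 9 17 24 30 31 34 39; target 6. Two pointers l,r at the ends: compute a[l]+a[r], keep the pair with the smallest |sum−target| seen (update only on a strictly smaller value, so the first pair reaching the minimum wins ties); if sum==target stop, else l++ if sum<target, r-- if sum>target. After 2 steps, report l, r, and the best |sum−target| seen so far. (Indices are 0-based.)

l=0, r=9, best |Δ|=13

[0,11] -15+39=24 d=18 * → r--
[0,10] -15+34=19 d=13 * → r--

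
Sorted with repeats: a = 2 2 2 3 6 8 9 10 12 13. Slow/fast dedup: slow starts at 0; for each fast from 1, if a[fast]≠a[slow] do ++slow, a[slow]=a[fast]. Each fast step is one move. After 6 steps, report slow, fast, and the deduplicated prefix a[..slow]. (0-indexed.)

slow=4, fast=7, prefix=[2, 3, 6, 8, 9]

slow=0 fast=1: a[fast]=2=a[slow] dup, fast++
slow=0 fast=2: a[fast]=2=a[slow] dup, fast++
slow=0 fast=3: a[fast]=3≠a[slow]=2 write a[1]=3, slow++,fast++
slow=1 fast=4: a[fast]=6≠a[slow]=3 write a[2]=6, slow++,fast++
slow=2 fast=5: a[fast]=8≠a[slow]=6 write a[3]=8, slow++,fast++
slow=3 fast=6: a[fast]=9≠a[slow]=8 write a[4]=9, slow++,fast++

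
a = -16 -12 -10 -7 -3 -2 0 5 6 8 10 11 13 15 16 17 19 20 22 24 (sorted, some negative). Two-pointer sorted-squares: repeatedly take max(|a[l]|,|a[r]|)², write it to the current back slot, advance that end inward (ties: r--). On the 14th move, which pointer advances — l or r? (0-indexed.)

r

l=0 r=19: |-16|<=|24| out[19]=576, r--
l=0 r=18: |-16|<=|22| out[18]=484, r--
l=0 r=17: |-16|<=|20| out[17]=400, r--
l=0 r=16: |-16|<=|19| out[16]=361, r--
l=0 r=15: |-16|<=|17| out[15]=289, r--
l=0 r=14: |-16|<=|16| out[14]=256, r--
l=0 r=13: |-16|>|15| out[13]=256, l++
l=1 r=13: |-12|<=|15| out[12]=225, r--
l=1 r=12: |-12|<=|13| out[11]=169, r--
l=1 r=11: |-12|>|11| out[10]=144, l++
l=2 r=11: |-10|<=|11| out[9]=121, r--
l=2 r=10: |-10|<=|10| out[8]=100, r--
l=2 r=9: |-10|>|8| out[7]=100, l++
l=3 r=9: |-7|<=|8| out[6]=64, r--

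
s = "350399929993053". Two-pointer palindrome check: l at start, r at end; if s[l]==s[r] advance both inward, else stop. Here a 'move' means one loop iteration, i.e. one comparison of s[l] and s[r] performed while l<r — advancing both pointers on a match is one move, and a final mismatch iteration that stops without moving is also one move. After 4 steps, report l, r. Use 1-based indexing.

l=5, r=11

l=1 r=15: '3'=='3', l++,r--
l=2 r=14: '5'=='5', l++,r--
l=3 r=13: '0'=='0', l++,r--
l=4 r=12: '3'=='3', l++,r--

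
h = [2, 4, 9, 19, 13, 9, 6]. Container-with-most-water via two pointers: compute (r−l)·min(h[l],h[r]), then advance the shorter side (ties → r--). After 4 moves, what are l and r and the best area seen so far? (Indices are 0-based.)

[0,6] min(2,6)*6=12 best=12 * → l++
[1,6] min(4,6)*5=20 best=20 * → l++
[2,6] min(9,6)*4=24 best=24 * → r--
[2,5] min(9,9)*3=27 best=27 * → r--

l=2, r=4, best area=27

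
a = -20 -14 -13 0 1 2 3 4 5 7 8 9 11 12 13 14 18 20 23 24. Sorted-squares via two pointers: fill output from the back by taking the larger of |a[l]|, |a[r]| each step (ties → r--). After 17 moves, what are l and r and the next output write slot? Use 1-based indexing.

l=4, r=6, next write slot=3

l=1 r=20: |-20|<=|24| out[20]=576, r--
l=1 r=19: |-20|<=|23| out[19]=529, r--
l=1 r=18: |-20|<=|20| out[18]=400, r--
l=1 r=17: |-20|>|18| out[17]=400, l++
l=2 r=17: |-14|<=|18| out[16]=324, r--
l=2 r=16: |-14|<=|14| out[15]=196, r--
l=2 r=15: |-14|>|13| out[14]=196, l++
l=3 r=15: |-13|<=|13| out[13]=169, r--
l=3 r=14: |-13|>|12| out[12]=169, l++
l=4 r=14: |0|<=|12| out[11]=144, r--
l=4 r=13: |0|<=|11| out[10]=121, r--
l=4 r=12: |0|<=|9| out[9]=81, r--
l=4 r=11: |0|<=|8| out[8]=64, r--
l=4 r=10: |0|<=|7| out[7]=49, r--
l=4 r=9: |0|<=|5| out[6]=25, r--
l=4 r=8: |0|<=|4| out[5]=16, r--
l=4 r=7: |0|<=|3| out[4]=9, r--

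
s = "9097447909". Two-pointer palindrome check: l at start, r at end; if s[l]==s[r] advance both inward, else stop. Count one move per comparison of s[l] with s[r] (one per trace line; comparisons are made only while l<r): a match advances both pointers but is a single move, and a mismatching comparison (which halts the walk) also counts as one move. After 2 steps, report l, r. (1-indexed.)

l=1 r=10: '9'=='9', l++,r--
l=2 r=9: '0'=='0', l++,r--

l=3, r=8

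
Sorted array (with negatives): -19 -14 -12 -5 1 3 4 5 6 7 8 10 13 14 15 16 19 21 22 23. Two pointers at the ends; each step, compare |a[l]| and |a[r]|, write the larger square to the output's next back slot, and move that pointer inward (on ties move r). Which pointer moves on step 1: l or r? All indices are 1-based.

[1,20] |-19|<=|23| out[20]=529 → r--

r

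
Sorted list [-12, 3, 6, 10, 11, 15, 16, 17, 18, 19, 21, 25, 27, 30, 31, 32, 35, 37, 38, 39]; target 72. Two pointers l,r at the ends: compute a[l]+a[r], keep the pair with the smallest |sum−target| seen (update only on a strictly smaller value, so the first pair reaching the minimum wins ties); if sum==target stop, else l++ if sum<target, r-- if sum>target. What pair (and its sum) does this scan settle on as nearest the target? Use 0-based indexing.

pair (35, 37) with sum 72 (|Δ|=0)

l=0 r=19: -12+39=27 d=45 *, l++
l=1 r=19: 3+39=42 d=30 *, l++
l=2 r=19: 6+39=45 d=27 *, l++
l=3 r=19: 10+39=49 d=23 *, l++
l=4 r=19: 11+39=50 d=22 *, l++
l=5 r=19: 15+39=54 d=18 *, l++
l=6 r=19: 16+39=55 d=17 *, l++
l=7 r=19: 17+39=56 d=16 *, l++
l=8 r=19: 18+39=57 d=15 *, l++
l=9 r=19: 19+39=58 d=14 *, l++
l=10 r=19: 21+39=60 d=12 *, l++
l=11 r=19: 25+39=64 d=8 *, l++
l=12 r=19: 27+39=66 d=6 *, l++
l=13 r=19: 30+39=69 d=3 *, l++
l=14 r=19: 31+39=70 d=2 *, l++
l=15 r=19: 32+39=71 d=1 *, l++
l=16 r=19: 35+39=74 d=2, r--
l=16 r=18: 35+38=73 d=1, r--
l=16 r=17: 35+37=72 d=0 *, stop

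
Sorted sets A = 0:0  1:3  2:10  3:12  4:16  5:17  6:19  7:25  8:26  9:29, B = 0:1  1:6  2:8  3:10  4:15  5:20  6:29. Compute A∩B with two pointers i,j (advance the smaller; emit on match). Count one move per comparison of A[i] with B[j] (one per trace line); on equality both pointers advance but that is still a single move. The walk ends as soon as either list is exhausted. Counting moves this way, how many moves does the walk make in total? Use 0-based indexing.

15 moves

i=0 j=0: 0<1, i++
i=1 j=0: 3>1, j++
i=1 j=1: 3<6, i++
i=2 j=1: 10>6, j++
i=2 j=2: 10>8, j++
i=2 j=3: 10==10 emit, i++,j++
i=3 j=4: 12<15, i++
i=4 j=4: 16>15, j++
i=4 j=5: 16<20, i++
i=5 j=5: 17<20, i++
i=6 j=5: 19<20, i++
i=7 j=5: 25>20, j++
i=7 j=6: 25<29, i++
i=8 j=6: 26<29, i++
i=9 j=6: 29==29 emit, i++,j++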